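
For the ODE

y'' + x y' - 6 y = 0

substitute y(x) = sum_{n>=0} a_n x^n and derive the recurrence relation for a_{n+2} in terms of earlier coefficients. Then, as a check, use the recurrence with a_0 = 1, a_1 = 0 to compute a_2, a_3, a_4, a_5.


Substitute y = sum_n a_n x^n.
y''(x) has coefficient (n+2)(n+1) a_{n+2} at x^n;
x y'(x) has coefficient n a_n at x^n (shift);
-6 y(x) has coefficient -6 a_n at x^n.
Matching x^n: (n+2)(n+1) a_{n+2} + (n - 6) a_n = 0.
Thus a_{n+2} = (-n + 6) / ((n+1)(n+2)) * a_n.

Check with a_0 = 1, a_1 = 0 (apply the recurrence for n = 0, 1, 2, 3): a_0 = 1, a_1 = 0, a_2 = 3, a_3 = 0, a_4 = 1, a_5 = 0.

a_(n+2) = (-n + 6) / ((n+1)(n+2)) * a_n; check: a_0 = 1, a_1 = 0, a_2 = 3, a_3 = 0, a_4 = 1, a_5 = 0


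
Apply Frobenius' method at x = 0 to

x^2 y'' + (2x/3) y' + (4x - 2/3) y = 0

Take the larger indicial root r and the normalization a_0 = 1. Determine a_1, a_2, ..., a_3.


Write in Frobenius form y'' + (p(x)/x) y' + (q(x)/x^2) y = 0:
  p(x) = 2/3,  q(x) = 4x - 2/3.
Indicial equation: r(r-1) + (2/3) r + (-2/3) = 0 -> roots r_1 = 1, r_2 = -2/3.
Take r = r_1 = 1. Let y(x) = x^r sum_{n>=0} a_n x^n with a_0 = 1.
Substitute y = x^r sum a_n x^n and match x^{r+n}. The recurrence is
  D(n) a_n + 4 a_{n-1} = 0,  where D(n) = (r+n)(r+n-1) + (2/3)(r+n) + (-2/3).
  a_n = -4 / D(n) * a_{n-1}.
Since the indicial polynomial factors as (r - r_1)(r - r_2), D(n) = (r_1 + n - r_1)(r_1 + n - r_2) = n(n + 5/3).
Evaluating step by step (a_0 = 1):
  n = 1: D(1) = 1(1 + 5/3) = 8/3; numerator = -4(1) = -4; a_1 = (-4)/(8/3) = -3/2
  n = 2: D(2) = 2(2 + 5/3) = 22/3; numerator = -4(-3/2) = 6; a_2 = (6)/(22/3) = 9/11
  n = 3: D(3) = 3(3 + 5/3) = 14; numerator = -4(9/11) = -36/11; a_3 = (-36/11)/(14) = -18/77

r = 1; a_0 = 1; a_1 = -3/2; a_2 = 9/11; a_3 = -18/77


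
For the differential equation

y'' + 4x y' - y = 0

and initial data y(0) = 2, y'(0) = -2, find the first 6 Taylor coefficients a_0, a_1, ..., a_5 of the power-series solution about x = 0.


Ansatz: y(x) = sum_{n>=0} a_n x^n, so y'(x) = sum_{n>=1} n a_n x^(n-1) and y''(x) = sum_{n>=2} n(n-1) a_n x^(n-2).
Substitute into P(x) y'' + Q(x) y' + R(x) y = 0 with P(x) = 1, Q(x) = 4x, R(x) = -1, and match powers of x.
Initial conditions: a_0 = 2, a_1 = -2.
Setting the coefficient of each power of x to zero and solving order by order (substituting the coefficients already found):
  x^0: 2 a_2 - a_0 = 0  ->  2 a_2 = a_0 = 2  ->  a_2 = 1
  x^1: 6 a_3 + 3 a_1 = 0  ->  6 a_3 = -3 a_1 = 6  ->  a_3 = 1
  x^2: 12 a_4 + 7 a_2 = 0  ->  12 a_4 = -7 a_2 = -7  ->  a_4 = -7/12
  x^3: 20 a_5 + 11 a_3 = 0  ->  20 a_5 = -11 a_3 = -11  ->  a_5 = -11/20
Truncated series: y(x) = 2 - 2 x + x^2 + x^3 - (7/12) x^4 - (11/20) x^5 + O(x^6).

a_0 = 2; a_1 = -2; a_2 = 1; a_3 = 1; a_4 = -7/12; a_5 = -11/20


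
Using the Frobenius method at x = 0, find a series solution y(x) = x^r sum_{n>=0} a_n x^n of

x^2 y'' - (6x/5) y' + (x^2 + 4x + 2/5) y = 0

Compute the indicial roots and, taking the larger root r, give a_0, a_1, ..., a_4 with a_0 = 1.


Write in Frobenius form y'' + (p(x)/x) y' + (q(x)/x^2) y = 0:
  p(x) = -6/5,  q(x) = x^2 + 4x + 2/5.
Indicial equation: r(r-1) + (-6/5) r + (2/5) = 0 -> roots r_1 = 2, r_2 = 1/5.
Take r = r_1 = 2. Let y(x) = x^r sum_{n>=0} a_n x^n with a_0 = 1.
Substitute y = x^r sum a_n x^n and match x^{r+n}. The recurrence is
  D(n) a_n + 4 a_{n-1} + 1 a_{n-2} = 0,  where D(n) = (r+n)(r+n-1) + (-6/5)(r+n) + (2/5).
  a_n = [-4 a_{n-1} - 1 a_{n-2}] / D(n).
Since the indicial polynomial factors as (r - r_1)(r - r_2), D(n) = (r_1 + n - r_1)(r_1 + n - r_2) = n(n + 9/5).
Evaluating step by step (a_0 = 1):
  n = 1: D(1) = 1(1 + 9/5) = 14/5; numerator = -4(1) = -4; a_1 = (-4)/(14/5) = -10/7
  n = 2: D(2) = 2(2 + 9/5) = 38/5; numerator = -4(-10/7) - 1(1) = 33/7; a_2 = (33/7)/(38/5) = 165/266
  n = 3: D(3) = 3(3 + 9/5) = 72/5; numerator = -4(165/266) - 1(-10/7) = -20/19; a_3 = (-20/19)/(72/5) = -25/342
  n = 4: D(4) = 4(4 + 9/5) = 116/5; numerator = -4(-25/342) - 1(165/266) = -785/2394; a_4 = (-785/2394)/(116/5) = -3925/277704

r = 2; a_0 = 1; a_1 = -10/7; a_2 = 165/266; a_3 = -25/342; a_4 = -3925/277704


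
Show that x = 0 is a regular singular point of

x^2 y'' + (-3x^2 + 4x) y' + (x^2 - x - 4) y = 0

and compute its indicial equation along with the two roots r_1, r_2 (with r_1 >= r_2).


Divide by x^2 to reach normal form y'' + P_1(x) y' + P_2(x) y = 0 with P_1(x) = -3 + 4/x and P_2(x) = 1 - 1/x - 4/x^2.
x = 0 is a singular point because the y'-coefficient -3 + 4/x has a pole at x = 0 and the y-coefficient 1 - 1/x - 4/x^2 has a pole at x = 0.
It is a regular singular point because x P_1(x) = p(x) = 4 - 3x and x^2 P_2(x) = q(x) = x^2 - x - 4 are polynomials, hence analytic at x = 0.
p(0) = 4,  q(0) = -4.
Indicial equation: r(r-1) + p(0) r + q(0) = 0, i.e. r^2 + (p(0) - 1) r + q(0) = 0, i.e. r^2 + 3 r - 4 = 0.
Discriminant: (3)^2 - 4(-4) = 25, so r = (-3 ± 5)/2.
Solving: r_1 = 1, r_2 = -4.

indicial: r^2 + 3 r - 4 = 0; roots r_1 = 1, r_2 = -4


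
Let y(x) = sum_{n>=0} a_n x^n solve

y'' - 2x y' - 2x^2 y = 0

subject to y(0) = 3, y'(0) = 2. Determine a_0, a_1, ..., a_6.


Ansatz: y(x) = sum_{n>=0} a_n x^n, so y'(x) = sum_{n>=1} n a_n x^(n-1) and y''(x) = sum_{n>=2} n(n-1) a_n x^(n-2).
Substitute into P(x) y'' + Q(x) y' + R(x) y = 0 with P(x) = 1, Q(x) = -2x, R(x) = -2x^2, and match powers of x.
Initial conditions: a_0 = 3, a_1 = 2.
Setting the coefficient of each power of x to zero and solving order by order (substituting the coefficients already found):
  x^0: 2 a_2 = 0  ->  a_2 = 0
  x^1: 6 a_3 - 2 a_1 = 0  ->  6 a_3 = 2 a_1 = 4  ->  a_3 = 2/3
  x^2: 12 a_4 - 4 a_2 - 2 a_0 = 0  ->  12 a_4 = 4 a_2 + 2 a_0 = 6  ->  a_4 = 1/2
  x^3: 20 a_5 - 6 a_3 - 2 a_1 = 0  ->  20 a_5 = 6 a_3 + 2 a_1 = 8  ->  a_5 = 2/5
  x^4: 30 a_6 - 8 a_4 - 2 a_2 = 0  ->  30 a_6 = 8 a_4 + 2 a_2 = 4  ->  a_6 = 2/15
Truncated series: y(x) = 3 + 2 x + (2/3) x^3 + (1/2) x^4 + (2/5) x^5 + (2/15) x^6 + O(x^7).

a_0 = 3; a_1 = 2; a_2 = 0; a_3 = 2/3; a_4 = 1/2; a_5 = 2/5; a_6 = 2/15


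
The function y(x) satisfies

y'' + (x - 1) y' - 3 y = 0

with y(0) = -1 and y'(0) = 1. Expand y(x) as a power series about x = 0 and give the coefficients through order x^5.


Ansatz: y(x) = sum_{n>=0} a_n x^n, so y'(x) = sum_{n>=1} n a_n x^(n-1) and y''(x) = sum_{n>=2} n(n-1) a_n x^(n-2).
Substitute into P(x) y'' + Q(x) y' + R(x) y = 0 with P(x) = 1, Q(x) = x - 1, R(x) = -3, and match powers of x.
Initial conditions: a_0 = -1, a_1 = 1.
Setting the coefficient of each power of x to zero and solving order by order (substituting the coefficients already found):
  x^0: 2 a_2 - a_1 - 3 a_0 = 0  ->  2 a_2 = a_1 + 3 a_0 = -2  ->  a_2 = -1
  x^1: 6 a_3 - 2 a_2 - 2 a_1 = 0  ->  6 a_3 = 2 a_2 + 2 a_1 = 0  ->  a_3 = 0
  x^2: 12 a_4 - 3 a_3 - a_2 = 0  ->  12 a_4 = 3 a_3 + a_2 = -1  ->  a_4 = -1/12
  x^3: 20 a_5 - 4 a_4 = 0  ->  20 a_5 = 4 a_4 = -1/3  ->  a_5 = -1/60
Truncated series: y(x) = -1 + x - x^2 - (1/12) x^4 - (1/60) x^5 + O(x^6).

a_0 = -1; a_1 = 1; a_2 = -1; a_3 = 0; a_4 = -1/12; a_5 = -1/60


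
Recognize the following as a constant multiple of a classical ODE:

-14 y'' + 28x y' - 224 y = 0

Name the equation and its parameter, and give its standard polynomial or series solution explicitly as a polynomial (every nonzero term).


All three coefficients share the factor -14; dividing through by -14 gives  y'' - 2x y' + 16 y = 0.
This matches the Hermite equation y'' - 2x y' + 2n y = 0 with 2n = 16, so n = 8; the polynomial solution is H_8(x).
With y = sum_k a_k x^k, matching x^k gives (k+2)(k+1) a_{k+2} = 2(k - n) a_k = 2(k - 8) a_k. The right side vanishes at k = 8, so the series with the parity of 8 terminates at degree 8.
Standard normalization: leading coefficient of H_n is 2^n, so a_8 = 2^8 = 256. Work downward with a_k = (k+1)(k+2) a_{k+2} / (2(k - n)):
  a_6 = (7)(8)(256) / (2(6 - 8)) = 14336/(-4) = -3584
  a_4 = (5)(6)(-3584) / (2(4 - 8)) = -107520/(-8) = 13440
  a_2 = (3)(4)(13440) / (2(2 - 8)) = 161280/(-12) = -13440
  a_0 = (1)(2)(-13440) / (2(0 - 8)) = -26880/(-16) = 1680
Hence H_8(x) = 256 x^8 - 3584 x^6 + 13440 x^4 - 13440 x^2 + 1680.

H_8(x); series = 256 x^8 - 3584 x^6 + 13440 x^4 - 13440 x^2 + 1680


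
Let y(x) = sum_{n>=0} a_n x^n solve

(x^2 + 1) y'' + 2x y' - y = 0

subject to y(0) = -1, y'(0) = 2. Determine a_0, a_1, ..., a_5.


Ansatz: y(x) = sum_{n>=0} a_n x^n, so y'(x) = sum_{n>=1} n a_n x^(n-1) and y''(x) = sum_{n>=2} n(n-1) a_n x^(n-2).
Substitute into P(x) y'' + Q(x) y' + R(x) y = 0 with P(x) = x^2 + 1, Q(x) = 2x, R(x) = -1, and match powers of x.
Initial conditions: a_0 = -1, a_1 = 2.
Setting the coefficient of each power of x to zero and solving order by order (substituting the coefficients already found):
  x^0: 2 a_2 - a_0 = 0  ->  2 a_2 = a_0 = -1  ->  a_2 = -1/2
  x^1: 6 a_3 + a_1 = 0  ->  6 a_3 = -a_1 = -2  ->  a_3 = -1/3
  x^2: 12 a_4 + 5 a_2 = 0  ->  12 a_4 = -5 a_2 = 5/2  ->  a_4 = 5/24
  x^3: 20 a_5 + 11 a_3 = 0  ->  20 a_5 = -11 a_3 = 11/3  ->  a_5 = 11/60
Truncated series: y(x) = -1 + 2 x - (1/2) x^2 - (1/3) x^3 + (5/24) x^4 + (11/60) x^5 + O(x^6).

a_0 = -1; a_1 = 2; a_2 = -1/2; a_3 = -1/3; a_4 = 5/24; a_5 = 11/60


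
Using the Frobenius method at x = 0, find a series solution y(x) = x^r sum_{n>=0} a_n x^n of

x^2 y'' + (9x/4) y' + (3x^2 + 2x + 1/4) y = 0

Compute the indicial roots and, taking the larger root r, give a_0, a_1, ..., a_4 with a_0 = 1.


Write in Frobenius form y'' + (p(x)/x) y' + (q(x)/x^2) y = 0:
  p(x) = 9/4,  q(x) = 3x^2 + 2x + 1/4.
Indicial equation: r(r-1) + (9/4) r + (1/4) = 0 -> roots r_1 = -1/4, r_2 = -1.
Take r = r_1 = -1/4. Let y(x) = x^r sum_{n>=0} a_n x^n with a_0 = 1.
Substitute y = x^r sum a_n x^n and match x^{r+n}. The recurrence is
  D(n) a_n + 2 a_{n-1} + 3 a_{n-2} = 0,  where D(n) = (r+n)(r+n-1) + (9/4)(r+n) + (1/4).
  a_n = [-2 a_{n-1} - 3 a_{n-2}] / D(n).
Since the indicial polynomial factors as (r - r_1)(r - r_2), D(n) = (r_1 + n - r_1)(r_1 + n - r_2) = n(n + 3/4).
Evaluating step by step (a_0 = 1):
  n = 1: D(1) = 1(1 + 3/4) = 7/4; numerator = -2(1) = -2; a_1 = (-2)/(7/4) = -8/7
  n = 2: D(2) = 2(2 + 3/4) = 11/2; numerator = -2(-8/7) - 3(1) = -5/7; a_2 = (-5/7)/(11/2) = -10/77
  n = 3: D(3) = 3(3 + 3/4) = 45/4; numerator = -2(-10/77) - 3(-8/7) = 284/77; a_3 = (284/77)/(45/4) = 1136/3465
  n = 4: D(4) = 4(4 + 3/4) = 19; numerator = -2(1136/3465) - 3(-10/77) = -922/3465; a_4 = (-922/3465)/(19) = -922/65835

r = -1/4; a_0 = 1; a_1 = -8/7; a_2 = -10/77; a_3 = 1136/3465; a_4 = -922/65835


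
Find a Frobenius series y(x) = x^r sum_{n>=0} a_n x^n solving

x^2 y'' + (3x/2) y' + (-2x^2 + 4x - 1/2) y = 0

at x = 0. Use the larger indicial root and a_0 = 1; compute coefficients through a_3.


Write in Frobenius form y'' + (p(x)/x) y' + (q(x)/x^2) y = 0:
  p(x) = 3/2,  q(x) = -2x^2 + 4x - 1/2.
Indicial equation: r(r-1) + (3/2) r + (-1/2) = 0 -> roots r_1 = 1/2, r_2 = -1.
Take r = r_1 = 1/2. Let y(x) = x^r sum_{n>=0} a_n x^n with a_0 = 1.
Substitute y = x^r sum a_n x^n and match x^{r+n}. The recurrence is
  D(n) a_n + 4 a_{n-1} - 2 a_{n-2} = 0,  where D(n) = (r+n)(r+n-1) + (3/2)(r+n) + (-1/2).
  a_n = [-4 a_{n-1} + 2 a_{n-2}] / D(n).
Since the indicial polynomial factors as (r - r_1)(r - r_2), D(n) = (r_1 + n - r_1)(r_1 + n - r_2) = n(n + 3/2).
Evaluating step by step (a_0 = 1):
  n = 1: D(1) = 1(1 + 3/2) = 5/2; numerator = -4(1) = -4; a_1 = (-4)/(5/2) = -8/5
  n = 2: D(2) = 2(2 + 3/2) = 7; numerator = -4(-8/5) + 2(1) = 42/5; a_2 = (42/5)/(7) = 6/5
  n = 3: D(3) = 3(3 + 3/2) = 27/2; numerator = -4(6/5) + 2(-8/5) = -8; a_3 = (-8)/(27/2) = -16/27

r = 1/2; a_0 = 1; a_1 = -8/5; a_2 = 6/5; a_3 = -16/27


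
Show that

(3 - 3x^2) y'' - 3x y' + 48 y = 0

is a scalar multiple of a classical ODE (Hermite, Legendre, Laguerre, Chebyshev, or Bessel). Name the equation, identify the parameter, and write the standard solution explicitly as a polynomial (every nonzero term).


All three coefficients share the factor 3; dividing through by 3 gives  (1 - x^2) y'' - x y' + 16 y = 0.
This matches the Chebyshev equation (1 - x^2) y'' - x y' + n^2 y = 0 (note the -x y' term, not -2x y') with n^2 = 16, so n = 4; the polynomial solution is T_4(x).
With y = sum_k a_k x^k, matching x^k gives (k+2)(k+1) a_{k+2} = (k^2 - n^2) a_k = (k - 4)(k + 4) a_k. The right side vanishes at k = 4, so the series with the parity of 4 terminates at degree 4.
Standard normalization: leading coefficient of T_n is 2^(n-1), so a_4 = 2^3 = 8. Work downward with a_k = (k+1)(k+2) a_{k+2} / ((k - 4)(k + 4)):
  a_2 = (3)(4)(8) / ((2 - 4)(2 + 4)) = 96/(-12) = -8
  a_0 = (1)(2)(-8) / ((0 - 4)(0 + 4)) = -16/(-16) = 1
Hence T_4(x) = 8 x^4 - 8 x^2 + 1.

T_4(x); series = 8 x^4 - 8 x^2 + 1


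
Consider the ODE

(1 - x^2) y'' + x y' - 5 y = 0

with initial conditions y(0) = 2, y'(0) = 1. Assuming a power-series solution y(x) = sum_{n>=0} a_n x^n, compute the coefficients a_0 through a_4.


Ansatz: y(x) = sum_{n>=0} a_n x^n, so y'(x) = sum_{n>=1} n a_n x^(n-1) and y''(x) = sum_{n>=2} n(n-1) a_n x^(n-2).
Substitute into P(x) y'' + Q(x) y' + R(x) y = 0 with P(x) = 1 - x^2, Q(x) = x, R(x) = -5, and match powers of x.
Initial conditions: a_0 = 2, a_1 = 1.
Setting the coefficient of each power of x to zero and solving order by order (substituting the coefficients already found):
  x^0: 2 a_2 - 5 a_0 = 0  ->  2 a_2 = 5 a_0 = 10  ->  a_2 = 5
  x^1: 6 a_3 - 4 a_1 = 0  ->  6 a_3 = 4 a_1 = 4  ->  a_3 = 2/3
  x^2: 12 a_4 - 5 a_2 = 0  ->  12 a_4 = 5 a_2 = 25  ->  a_4 = 25/12
Truncated series: y(x) = 2 + x + 5 x^2 + (2/3) x^3 + (25/12) x^4 + O(x^5).

a_0 = 2; a_1 = 1; a_2 = 5; a_3 = 2/3; a_4 = 25/12


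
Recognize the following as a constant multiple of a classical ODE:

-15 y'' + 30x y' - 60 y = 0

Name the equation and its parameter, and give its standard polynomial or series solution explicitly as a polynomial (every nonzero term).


All three coefficients share the factor -15; dividing through by -15 gives  y'' - 2x y' + 4 y = 0.
This matches the Hermite equation y'' - 2x y' + 2n y = 0 with 2n = 4, so n = 2; the polynomial solution is H_2(x).
With y = sum_k a_k x^k, matching x^k gives (k+2)(k+1) a_{k+2} = 2(k - n) a_k = 2(k - 2) a_k. The right side vanishes at k = 2, so the series with the parity of 2 terminates at degree 2.
Standard normalization: leading coefficient of H_n is 2^n, so a_2 = 2^2 = 4. Work downward with a_k = (k+1)(k+2) a_{k+2} / (2(k - n)):
  a_0 = (1)(2)(4) / (2(0 - 2)) = 8/(-4) = -2
Hence H_2(x) = 4 x^2 - 2.

H_2(x); series = 4 x^2 - 2


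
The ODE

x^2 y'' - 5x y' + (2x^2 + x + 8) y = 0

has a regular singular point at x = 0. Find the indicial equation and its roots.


Divide by x^2 to reach normal form y'' + P_1(x) y' + P_2(x) y = 0 with P_1(x) = -5/x and P_2(x) = 2 + 1/x + 8/x^2.
x = 0 is a singular point because the y'-coefficient -5/x has a pole at x = 0 and the y-coefficient 2 + 1/x + 8/x^2 has a pole at x = 0.
It is a regular singular point because x P_1(x) = p(x) = -5 and x^2 P_2(x) = q(x) = 2x^2 + x + 8 are polynomials, hence analytic at x = 0.
p(0) = -5,  q(0) = 8.
Indicial equation: r(r-1) + p(0) r + q(0) = 0, i.e. r^2 + (p(0) - 1) r + q(0) = 0, i.e. r^2 - 6 r + 8 = 0.
Discriminant: (-6)^2 - 4(8) = 4, so r = (6 ± 2)/2.
Solving: r_1 = 4, r_2 = 2.

indicial: r^2 - 6 r + 8 = 0; roots r_1 = 4, r_2 = 2


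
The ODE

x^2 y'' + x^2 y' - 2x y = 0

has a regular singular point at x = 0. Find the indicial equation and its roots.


Divide by x^2 to reach normal form y'' + P_1(x) y' + P_2(x) y = 0 with P_1(x) = 1 and P_2(x) = -2/x.
x = 0 is a singular point because the y-coefficient -2/x has a pole at x = 0.
It is a regular singular point because x P_1(x) = p(x) = x and x^2 P_2(x) = q(x) = -2x are polynomials, hence analytic at x = 0.
p(0) = 0,  q(0) = 0.
Indicial equation: r(r-1) + p(0) r + q(0) = 0, i.e. r^2 + (p(0) - 1) r + q(0) = 0, i.e. r^2 - 1 r = 0.
Discriminant: (-1)^2 - 4(0) = 1, so r = (1 ± 1)/2.
Solving: r_1 = 1, r_2 = 0.

indicial: r^2 - 1 r = 0; roots r_1 = 1, r_2 = 0


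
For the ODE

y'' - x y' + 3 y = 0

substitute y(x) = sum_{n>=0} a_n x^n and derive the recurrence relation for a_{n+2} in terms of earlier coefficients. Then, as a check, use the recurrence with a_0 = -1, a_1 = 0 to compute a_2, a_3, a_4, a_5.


Substitute y = sum_n a_n x^n.
y''(x) has coefficient (n+2)(n+1) a_{n+2} at x^n;
-x y'(x) has coefficient -n a_n at x^n (shift);
3 y(x) has coefficient 3 a_n at x^n.
Matching x^n: (n+2)(n+1) a_{n+2} + (-n + 3) a_n = 0.
Thus a_{n+2} = (n - 3) / ((n+1)(n+2)) * a_n.

Check with a_0 = -1, a_1 = 0 (apply the recurrence for n = 0, 1, 2, 3): a_0 = -1, a_1 = 0, a_2 = 3/2, a_3 = 0, a_4 = -1/8, a_5 = 0.

a_(n+2) = (n - 3) / ((n+1)(n+2)) * a_n; check: a_0 = -1, a_1 = 0, a_2 = 3/2, a_3 = 0, a_4 = -1/8, a_5 = 0


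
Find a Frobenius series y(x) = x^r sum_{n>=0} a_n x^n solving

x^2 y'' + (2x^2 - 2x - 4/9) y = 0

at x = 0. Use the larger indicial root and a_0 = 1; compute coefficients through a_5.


Write in Frobenius form y'' + (p(x)/x) y' + (q(x)/x^2) y = 0:
  p(x) = 0,  q(x) = 2x^2 - 2x - 4/9.
Indicial equation: r(r-1) + (0) r + (-4/9) = 0 -> roots r_1 = 4/3, r_2 = -1/3.
Take r = r_1 = 4/3. Let y(x) = x^r sum_{n>=0} a_n x^n with a_0 = 1.
Substitute y = x^r sum a_n x^n and match x^{r+n}. The recurrence is
  D(n) a_n - 2 a_{n-1} + 2 a_{n-2} = 0,  where D(n) = (r+n)(r+n-1) + (0)(r+n) + (-4/9).
  a_n = [2 a_{n-1} - 2 a_{n-2}] / D(n).
Since the indicial polynomial factors as (r - r_1)(r - r_2), D(n) = (r_1 + n - r_1)(r_1 + n - r_2) = n(n + 5/3).
Evaluating step by step (a_0 = 1):
  n = 1: D(1) = 1(1 + 5/3) = 8/3; numerator = 2(1) = 2; a_1 = (2)/(8/3) = 3/4
  n = 2: D(2) = 2(2 + 5/3) = 22/3; numerator = 2(3/4) - 2(1) = -1/2; a_2 = (-1/2)/(22/3) = -3/44
  n = 3: D(3) = 3(3 + 5/3) = 14; numerator = 2(-3/44) - 2(3/4) = -18/11; a_3 = (-18/11)/(14) = -9/77
  n = 4: D(4) = 4(4 + 5/3) = 68/3; numerator = 2(-9/77) - 2(-3/44) = -15/154; a_4 = (-15/154)/(68/3) = -45/10472
  n = 5: D(5) = 5(5 + 5/3) = 100/3; numerator = 2(-45/10472) - 2(-9/77) = 1179/5236; a_5 = (1179/5236)/(100/3) = 3537/523600

r = 4/3; a_0 = 1; a_1 = 3/4; a_2 = -3/44; a_3 = -9/77; a_4 = -45/10472; a_5 = 3537/523600


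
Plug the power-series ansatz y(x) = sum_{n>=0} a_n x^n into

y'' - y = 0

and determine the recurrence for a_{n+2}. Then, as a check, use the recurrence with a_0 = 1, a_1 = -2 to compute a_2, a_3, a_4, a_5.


Substitute y = sum_n a_n x^n into y'' + (const) y = 0.
y''(x) = sum_{n>=0} (n+2)(n+1) a_{n+2} x^n.
The ODE becomes sum_n [(n+2)(n+1) a_{n+2} - 1 a_n] x^n = 0.
Setting each coefficient to zero gives the recurrence:
  (n+2)(n+1) a_{n+2} - 1 a_n = 0,
  a_{n+2} = 1 / ((n+1)(n+2)) a_n.

Check with a_0 = 1, a_1 = -2 (apply the recurrence for n = 0, 1, 2, 3): a_0 = 1, a_1 = -2, a_2 = 1/2, a_3 = -1/3, a_4 = 1/24, a_5 = -1/60.

a_{n+2} = 1/((n+1)(n+2)) * a_n; check: a_0 = 1, a_1 = -2, a_2 = 1/2, a_3 = -1/3, a_4 = 1/24, a_5 = -1/60


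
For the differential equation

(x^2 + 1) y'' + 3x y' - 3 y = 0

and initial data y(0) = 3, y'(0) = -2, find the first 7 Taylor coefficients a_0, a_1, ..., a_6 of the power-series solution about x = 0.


Ansatz: y(x) = sum_{n>=0} a_n x^n, so y'(x) = sum_{n>=1} n a_n x^(n-1) and y''(x) = sum_{n>=2} n(n-1) a_n x^(n-2).
Substitute into P(x) y'' + Q(x) y' + R(x) y = 0 with P(x) = x^2 + 1, Q(x) = 3x, R(x) = -3, and match powers of x.
Initial conditions: a_0 = 3, a_1 = -2.
Setting the coefficient of each power of x to zero and solving order by order (substituting the coefficients already found):
  x^0: 2 a_2 - 3 a_0 = 0  ->  2 a_2 = 3 a_0 = 9  ->  a_2 = 9/2
  x^1: 6 a_3 = 0  ->  a_3 = 0
  x^2: 12 a_4 + 5 a_2 = 0  ->  12 a_4 = -5 a_2 = -45/2  ->  a_4 = -15/8
  x^3: 20 a_5 + 12 a_3 = 0  ->  20 a_5 = -12 a_3 = 0  ->  a_5 = 0
  x^4: 30 a_6 + 21 a_4 = 0  ->  30 a_6 = -21 a_4 = 315/8  ->  a_6 = 21/16
Truncated series: y(x) = 3 - 2 x + (9/2) x^2 - (15/8) x^4 + (21/16) x^6 + O(x^7).

a_0 = 3; a_1 = -2; a_2 = 9/2; a_3 = 0; a_4 = -15/8; a_5 = 0; a_6 = 21/16


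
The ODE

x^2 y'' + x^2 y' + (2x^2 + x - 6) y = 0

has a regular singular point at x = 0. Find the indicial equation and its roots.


Divide by x^2 to reach normal form y'' + P_1(x) y' + P_2(x) y = 0 with P_1(x) = 1 and P_2(x) = 2 + 1/x - 6/x^2.
x = 0 is a singular point because the y-coefficient 2 + 1/x - 6/x^2 has a pole at x = 0.
It is a regular singular point because x P_1(x) = p(x) = x and x^2 P_2(x) = q(x) = 2x^2 + x - 6 are polynomials, hence analytic at x = 0.
p(0) = 0,  q(0) = -6.
Indicial equation: r(r-1) + p(0) r + q(0) = 0, i.e. r^2 + (p(0) - 1) r + q(0) = 0, i.e. r^2 - 1 r - 6 = 0.
Discriminant: (-1)^2 - 4(-6) = 25, so r = (1 ± 5)/2.
Solving: r_1 = 3, r_2 = -2.

indicial: r^2 - 1 r - 6 = 0; roots r_1 = 3, r_2 = -2


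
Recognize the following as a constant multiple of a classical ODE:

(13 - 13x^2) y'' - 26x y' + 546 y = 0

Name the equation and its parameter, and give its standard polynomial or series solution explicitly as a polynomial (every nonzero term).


All three coefficients share the factor 13; dividing through by 13 gives  (1 - x^2) y'' - 2x y' + 42 y = 0.
This matches the Legendre equation (1 - x^2) y'' - 2x y' + n(n+1) y = 0 (note the -2x y' term) with n(n+1) = 42, so n = 6; the polynomial solution is P_6(x).
With y = sum_k a_k x^k, matching x^k gives (k+2)(k+1) a_{k+2} = [k(k+1) - n(n+1)] a_k = (k - 6)(k + 7) a_k. The right side vanishes at k = 6, so the series with the parity of 6 terminates at degree 6.
Standard normalization (P_n(1) = 1): leading coefficient (2n)!/(2^n (n!)^2) = 479001600/(64*518400) = 231/16, so a_6 = 231/16. Work downward with a_k = (k+1)(k+2) a_{k+2} / ((k - 6)(k + 7)):
  a_4 = (5)(6)(231/16) / ((4 - 6)(4 + 7)) = (3465/8)/(-22) = -315/16
  a_2 = (3)(4)(-315/16) / ((2 - 6)(2 + 7)) = (-945/4)/(-36) = 105/16
  a_0 = (1)(2)(105/16) / ((0 - 6)(0 + 7)) = (105/8)/(-42) = -5/16
Hence P_6(x) = 231 x^6/16 - 315 x^4/16 + 105 x^2/16 - 5/16.

P_6(x); series = 231 x^6/16 - 315 x^4/16 + 105 x^2/16 - 5/16


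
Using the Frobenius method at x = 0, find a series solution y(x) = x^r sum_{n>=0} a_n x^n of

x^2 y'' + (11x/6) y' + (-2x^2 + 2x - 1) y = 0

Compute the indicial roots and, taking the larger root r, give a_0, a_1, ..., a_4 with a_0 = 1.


Write in Frobenius form y'' + (p(x)/x) y' + (q(x)/x^2) y = 0:
  p(x) = 11/6,  q(x) = -2x^2 + 2x - 1.
Indicial equation: r(r-1) + (11/6) r + (-1) = 0 -> roots r_1 = 2/3, r_2 = -3/2.
Take r = r_1 = 2/3. Let y(x) = x^r sum_{n>=0} a_n x^n with a_0 = 1.
Substitute y = x^r sum a_n x^n and match x^{r+n}. The recurrence is
  D(n) a_n + 2 a_{n-1} - 2 a_{n-2} = 0,  where D(n) = (r+n)(r+n-1) + (11/6)(r+n) + (-1).
  a_n = [-2 a_{n-1} + 2 a_{n-2}] / D(n).
Since the indicial polynomial factors as (r - r_1)(r - r_2), D(n) = (r_1 + n - r_1)(r_1 + n - r_2) = n(n + 13/6).
Evaluating step by step (a_0 = 1):
  n = 1: D(1) = 1(1 + 13/6) = 19/6; numerator = -2(1) = -2; a_1 = (-2)/(19/6) = -12/19
  n = 2: D(2) = 2(2 + 13/6) = 25/3; numerator = -2(-12/19) + 2(1) = 62/19; a_2 = (62/19)/(25/3) = 186/475
  n = 3: D(3) = 3(3 + 13/6) = 31/2; numerator = -2(186/475) + 2(-12/19) = -972/475; a_3 = (-972/475)/(31/2) = -1944/14725
  n = 4: D(4) = 4(4 + 13/6) = 74/3; numerator = -2(-1944/14725) + 2(186/475) = 3084/2945; a_4 = (3084/2945)/(74/3) = 4626/108965

r = 2/3; a_0 = 1; a_1 = -12/19; a_2 = 186/475; a_3 = -1944/14725; a_4 = 4626/108965


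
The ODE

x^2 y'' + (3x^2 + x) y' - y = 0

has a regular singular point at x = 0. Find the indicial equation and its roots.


Divide by x^2 to reach normal form y'' + P_1(x) y' + P_2(x) y = 0 with P_1(x) = 3 + 1/x and P_2(x) = -1/x^2.
x = 0 is a singular point because the y'-coefficient 3 + 1/x has a pole at x = 0 and the y-coefficient -1/x^2 has a pole at x = 0.
It is a regular singular point because x P_1(x) = p(x) = 3x + 1 and x^2 P_2(x) = q(x) = -1 are polynomials, hence analytic at x = 0.
p(0) = 1,  q(0) = -1.
Indicial equation: r(r-1) + p(0) r + q(0) = 0, i.e. r^2 + (p(0) - 1) r + q(0) = 0, i.e. r^2 - 1 = 0.
Discriminant: (0)^2 - 4(-1) = 4, so r = (0 ± 2)/2.
Solving: r_1 = 1, r_2 = -1.

indicial: r^2 - 1 = 0; roots r_1 = 1, r_2 = -1


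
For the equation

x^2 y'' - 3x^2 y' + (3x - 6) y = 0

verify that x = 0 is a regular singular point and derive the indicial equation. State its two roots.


Divide by x^2 to reach normal form y'' + P_1(x) y' + P_2(x) y = 0 with P_1(x) = -3 and P_2(x) = 3/x - 6/x^2.
x = 0 is a singular point because the y-coefficient 3/x - 6/x^2 has a pole at x = 0.
It is a regular singular point because x P_1(x) = p(x) = -3x and x^2 P_2(x) = q(x) = 3x - 6 are polynomials, hence analytic at x = 0.
p(0) = 0,  q(0) = -6.
Indicial equation: r(r-1) + p(0) r + q(0) = 0, i.e. r^2 + (p(0) - 1) r + q(0) = 0, i.e. r^2 - 1 r - 6 = 0.
Discriminant: (-1)^2 - 4(-6) = 25, so r = (1 ± 5)/2.
Solving: r_1 = 3, r_2 = -2.

indicial: r^2 - 1 r - 6 = 0; roots r_1 = 3, r_2 = -2


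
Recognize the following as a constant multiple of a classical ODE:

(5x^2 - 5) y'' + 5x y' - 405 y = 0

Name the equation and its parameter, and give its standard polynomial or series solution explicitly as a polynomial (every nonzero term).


All three coefficients share the factor -5; dividing through by -5 gives  (1 - x^2) y'' - x y' + 81 y = 0.
This matches the Chebyshev equation (1 - x^2) y'' - x y' + n^2 y = 0 (note the -x y' term, not -2x y') with n^2 = 81, so n = 9; the polynomial solution is T_9(x).
With y = sum_k a_k x^k, matching x^k gives (k+2)(k+1) a_{k+2} = (k^2 - n^2) a_k = (k - 9)(k + 9) a_k. The right side vanishes at k = 9, so the series with the parity of 9 terminates at degree 9.
Standard normalization: leading coefficient of T_n is 2^(n-1), so a_9 = 2^8 = 256. Work downward with a_k = (k+1)(k+2) a_{k+2} / ((k - 9)(k + 9)):
  a_7 = (8)(9)(256) / ((7 - 9)(7 + 9)) = 18432/(-32) = -576
  a_5 = (6)(7)(-576) / ((5 - 9)(5 + 9)) = -24192/(-56) = 432
  a_3 = (4)(5)(432) / ((3 - 9)(3 + 9)) = 8640/(-72) = -120
  a_1 = (2)(3)(-120) / ((1 - 9)(1 + 9)) = -720/(-80) = 9
Hence T_9(x) = 256 x^9 - 576 x^7 + 432 x^5 - 120 x^3 + 9 x.

T_9(x); series = 256 x^9 - 576 x^7 + 432 x^5 - 120 x^3 + 9 x


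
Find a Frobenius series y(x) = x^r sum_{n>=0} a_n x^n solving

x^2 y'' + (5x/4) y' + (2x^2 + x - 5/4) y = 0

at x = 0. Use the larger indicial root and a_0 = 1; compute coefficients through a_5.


Write in Frobenius form y'' + (p(x)/x) y' + (q(x)/x^2) y = 0:
  p(x) = 5/4,  q(x) = 2x^2 + x - 5/4.
Indicial equation: r(r-1) + (5/4) r + (-5/4) = 0 -> roots r_1 = 1, r_2 = -5/4.
Take r = r_1 = 1. Let y(x) = x^r sum_{n>=0} a_n x^n with a_0 = 1.
Substitute y = x^r sum a_n x^n and match x^{r+n}. The recurrence is
  D(n) a_n + 1 a_{n-1} + 2 a_{n-2} = 0,  where D(n) = (r+n)(r+n-1) + (5/4)(r+n) + (-5/4).
  a_n = [-1 a_{n-1} - 2 a_{n-2}] / D(n).
Since the indicial polynomial factors as (r - r_1)(r - r_2), D(n) = (r_1 + n - r_1)(r_1 + n - r_2) = n(n + 9/4).
Evaluating step by step (a_0 = 1):
  n = 1: D(1) = 1(1 + 9/4) = 13/4; numerator = -1(1) = -1; a_1 = (-1)/(13/4) = -4/13
  n = 2: D(2) = 2(2 + 9/4) = 17/2; numerator = -1(-4/13) - 2(1) = -22/13; a_2 = (-22/13)/(17/2) = -44/221
  n = 3: D(3) = 3(3 + 9/4) = 63/4; numerator = -1(-44/221) - 2(-4/13) = 180/221; a_3 = (180/221)/(63/4) = 80/1547
  n = 4: D(4) = 4(4 + 9/4) = 25; numerator = -1(80/1547) - 2(-44/221) = 536/1547; a_4 = (536/1547)/(25) = 536/38675
  n = 5: D(5) = 5(5 + 9/4) = 145/4; numerator = -1(536/38675) - 2(80/1547) = -648/5525; a_5 = (-648/5525)/(145/4) = -2592/801125

r = 1; a_0 = 1; a_1 = -4/13; a_2 = -44/221; a_3 = 80/1547; a_4 = 536/38675; a_5 = -2592/801125


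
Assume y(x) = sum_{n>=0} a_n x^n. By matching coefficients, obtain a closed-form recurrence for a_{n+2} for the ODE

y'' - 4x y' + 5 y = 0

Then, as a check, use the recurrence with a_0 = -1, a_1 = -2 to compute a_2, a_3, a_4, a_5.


Substitute y = sum_n a_n x^n.
y''(x) has coefficient (n+2)(n+1) a_{n+2} at x^n;
-4 x y'(x) has coefficient -4 n a_n at x^n (shift);
5 y(x) has coefficient 5 a_n at x^n.
Matching x^n: (n+2)(n+1) a_{n+2} + (-4n + 5) a_n = 0.
Thus a_{n+2} = (4n - 5) / ((n+1)(n+2)) * a_n.

Check with a_0 = -1, a_1 = -2 (apply the recurrence for n = 0, 1, 2, 3): a_0 = -1, a_1 = -2, a_2 = 5/2, a_3 = 1/3, a_4 = 5/8, a_5 = 7/60.

a_(n+2) = (4n - 5) / ((n+1)(n+2)) * a_n; check: a_0 = -1, a_1 = -2, a_2 = 5/2, a_3 = 1/3, a_4 = 5/8, a_5 = 7/60


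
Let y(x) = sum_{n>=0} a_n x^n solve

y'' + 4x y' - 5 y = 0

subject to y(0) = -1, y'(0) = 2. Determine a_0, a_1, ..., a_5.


Ansatz: y(x) = sum_{n>=0} a_n x^n, so y'(x) = sum_{n>=1} n a_n x^(n-1) and y''(x) = sum_{n>=2} n(n-1) a_n x^(n-2).
Substitute into P(x) y'' + Q(x) y' + R(x) y = 0 with P(x) = 1, Q(x) = 4x, R(x) = -5, and match powers of x.
Initial conditions: a_0 = -1, a_1 = 2.
Setting the coefficient of each power of x to zero and solving order by order (substituting the coefficients already found):
  x^0: 2 a_2 - 5 a_0 = 0  ->  2 a_2 = 5 a_0 = -5  ->  a_2 = -5/2
  x^1: 6 a_3 - a_1 = 0  ->  6 a_3 = a_1 = 2  ->  a_3 = 1/3
  x^2: 12 a_4 + 3 a_2 = 0  ->  12 a_4 = -3 a_2 = 15/2  ->  a_4 = 5/8
  x^3: 20 a_5 + 7 a_3 = 0  ->  20 a_5 = -7 a_3 = -7/3  ->  a_5 = -7/60
Truncated series: y(x) = -1 + 2 x - (5/2) x^2 + (1/3) x^3 + (5/8) x^4 - (7/60) x^5 + O(x^6).

a_0 = -1; a_1 = 2; a_2 = -5/2; a_3 = 1/3; a_4 = 5/8; a_5 = -7/60


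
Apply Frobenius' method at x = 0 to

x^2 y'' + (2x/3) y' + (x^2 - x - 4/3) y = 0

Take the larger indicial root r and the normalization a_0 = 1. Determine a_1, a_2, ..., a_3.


Write in Frobenius form y'' + (p(x)/x) y' + (q(x)/x^2) y = 0:
  p(x) = 2/3,  q(x) = x^2 - x - 4/3.
Indicial equation: r(r-1) + (2/3) r + (-4/3) = 0 -> roots r_1 = 4/3, r_2 = -1.
Take r = r_1 = 4/3. Let y(x) = x^r sum_{n>=0} a_n x^n with a_0 = 1.
Substitute y = x^r sum a_n x^n and match x^{r+n}. The recurrence is
  D(n) a_n - 1 a_{n-1} + 1 a_{n-2} = 0,  where D(n) = (r+n)(r+n-1) + (2/3)(r+n) + (-4/3).
  a_n = [1 a_{n-1} - 1 a_{n-2}] / D(n).
Since the indicial polynomial factors as (r - r_1)(r - r_2), D(n) = (r_1 + n - r_1)(r_1 + n - r_2) = n(n + 7/3).
Evaluating step by step (a_0 = 1):
  n = 1: D(1) = 1(1 + 7/3) = 10/3; numerator = 1(1) = 1; a_1 = (1)/(10/3) = 3/10
  n = 2: D(2) = 2(2 + 7/3) = 26/3; numerator = 1(3/10) - 1(1) = -7/10; a_2 = (-7/10)/(26/3) = -21/260
  n = 3: D(3) = 3(3 + 7/3) = 16; numerator = 1(-21/260) - 1(3/10) = -99/260; a_3 = (-99/260)/(16) = -99/4160

r = 4/3; a_0 = 1; a_1 = 3/10; a_2 = -21/260; a_3 = -99/4160


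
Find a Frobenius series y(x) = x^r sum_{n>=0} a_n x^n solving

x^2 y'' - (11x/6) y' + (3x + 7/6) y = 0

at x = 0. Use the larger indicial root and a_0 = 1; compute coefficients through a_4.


Write in Frobenius form y'' + (p(x)/x) y' + (q(x)/x^2) y = 0:
  p(x) = -11/6,  q(x) = 3x + 7/6.
Indicial equation: r(r-1) + (-11/6) r + (7/6) = 0 -> roots r_1 = 7/3, r_2 = 1/2.
Take r = r_1 = 7/3. Let y(x) = x^r sum_{n>=0} a_n x^n with a_0 = 1.
Substitute y = x^r sum a_n x^n and match x^{r+n}. The recurrence is
  D(n) a_n + 3 a_{n-1} = 0,  where D(n) = (r+n)(r+n-1) + (-11/6)(r+n) + (7/6).
  a_n = -3 / D(n) * a_{n-1}.
Since the indicial polynomial factors as (r - r_1)(r - r_2), D(n) = (r_1 + n - r_1)(r_1 + n - r_2) = n(n + 11/6).
Evaluating step by step (a_0 = 1):
  n = 1: D(1) = 1(1 + 11/6) = 17/6; numerator = -3(1) = -3; a_1 = (-3)/(17/6) = -18/17
  n = 2: D(2) = 2(2 + 11/6) = 23/3; numerator = -3(-18/17) = 54/17; a_2 = (54/17)/(23/3) = 162/391
  n = 3: D(3) = 3(3 + 11/6) = 29/2; numerator = -3(162/391) = -486/391; a_3 = (-486/391)/(29/2) = -972/11339
  n = 4: D(4) = 4(4 + 11/6) = 70/3; numerator = -3(-972/11339) = 2916/11339; a_4 = (2916/11339)/(70/3) = 4374/396865

r = 7/3; a_0 = 1; a_1 = -18/17; a_2 = 162/391; a_3 = -972/11339; a_4 = 4374/396865


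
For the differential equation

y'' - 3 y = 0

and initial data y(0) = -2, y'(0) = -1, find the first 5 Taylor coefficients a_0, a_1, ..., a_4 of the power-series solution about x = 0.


Ansatz: y(x) = sum_{n>=0} a_n x^n, so y'(x) = sum_{n>=1} n a_n x^(n-1) and y''(x) = sum_{n>=2} n(n-1) a_n x^(n-2).
Substitute into P(x) y'' + Q(x) y' + R(x) y = 0 with P(x) = 1, Q(x) = 0, R(x) = -3, and match powers of x.
Initial conditions: a_0 = -2, a_1 = -1.
Setting the coefficient of each power of x to zero and solving order by order (substituting the coefficients already found):
  x^0: 2 a_2 - 3 a_0 = 0  ->  2 a_2 = 3 a_0 = -6  ->  a_2 = -3
  x^1: 6 a_3 - 3 a_1 = 0  ->  6 a_3 = 3 a_1 = -3  ->  a_3 = -1/2
  x^2: 12 a_4 - 3 a_2 = 0  ->  12 a_4 = 3 a_2 = -9  ->  a_4 = -3/4
Truncated series: y(x) = -2 - x - 3 x^2 - (1/2) x^3 - (3/4) x^4 + O(x^5).

a_0 = -2; a_1 = -1; a_2 = -3; a_3 = -1/2; a_4 = -3/4


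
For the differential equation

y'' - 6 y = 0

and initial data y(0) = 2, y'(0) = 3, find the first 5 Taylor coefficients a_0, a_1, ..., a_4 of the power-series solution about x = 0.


Ansatz: y(x) = sum_{n>=0} a_n x^n, so y'(x) = sum_{n>=1} n a_n x^(n-1) and y''(x) = sum_{n>=2} n(n-1) a_n x^(n-2).
Substitute into P(x) y'' + Q(x) y' + R(x) y = 0 with P(x) = 1, Q(x) = 0, R(x) = -6, and match powers of x.
Initial conditions: a_0 = 2, a_1 = 3.
Setting the coefficient of each power of x to zero and solving order by order (substituting the coefficients already found):
  x^0: 2 a_2 - 6 a_0 = 0  ->  2 a_2 = 6 a_0 = 12  ->  a_2 = 6
  x^1: 6 a_3 - 6 a_1 = 0  ->  6 a_3 = 6 a_1 = 18  ->  a_3 = 3
  x^2: 12 a_4 - 6 a_2 = 0  ->  12 a_4 = 6 a_2 = 36  ->  a_4 = 3
Truncated series: y(x) = 2 + 3 x + 6 x^2 + 3 x^3 + 3 x^4 + O(x^5).

a_0 = 2; a_1 = 3; a_2 = 6; a_3 = 3; a_4 = 3


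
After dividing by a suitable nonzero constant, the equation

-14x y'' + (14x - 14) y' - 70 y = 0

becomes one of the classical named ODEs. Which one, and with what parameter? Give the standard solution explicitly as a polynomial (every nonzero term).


All three coefficients share the factor -14; dividing through by -14 gives  x y'' + (1 - x) y' + 5 y = 0.
This matches the Laguerre equation x y'' + (1 - x) y' + n y = 0 with n = 5; the polynomial solution is L_5(x).
With y = sum_k a_k x^k, matching x^k gives (k+1)k a_{k+1} + (k+1) a_{k+1} - k a_k + n a_k = 0, i.e. (k+1)^2 a_{k+1} = (k - n) a_k = (k - 5) a_k. The right side vanishes at k = 5, so the series terminates at degree 5.
Standard normalization L_n(0) = 1 gives a_0 = 1. Work upward with a_{k+1} = (k - 5) a_k / (k+1)^2:
  a_1 = (0 - 5)(1) / 1^2 = -5/1 = -5
  a_2 = (1 - 5)(-5) / 2^2 = 20/4 = 5
  a_3 = (2 - 5)(5) / 3^2 = -15/9 = -5/3
  a_4 = (3 - 5)(-5/3) / 4^2 = (10/3)/16 = 5/24
  a_5 = (4 - 5)(5/24) / 5^2 = (-5/24)/25 = -1/120
Hence L_5(x) = -x^5/120 + 5 x^4/24 - 5 x^3/3 + 5 x^2 - 5 x + 1.

L_5(x); series = -x^5/120 + 5 x^4/24 - 5 x^3/3 + 5 x^2 - 5 x + 1


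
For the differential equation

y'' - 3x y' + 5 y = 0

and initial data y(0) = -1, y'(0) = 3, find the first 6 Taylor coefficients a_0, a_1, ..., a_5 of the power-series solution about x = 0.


Ansatz: y(x) = sum_{n>=0} a_n x^n, so y'(x) = sum_{n>=1} n a_n x^(n-1) and y''(x) = sum_{n>=2} n(n-1) a_n x^(n-2).
Substitute into P(x) y'' + Q(x) y' + R(x) y = 0 with P(x) = 1, Q(x) = -3x, R(x) = 5, and match powers of x.
Initial conditions: a_0 = -1, a_1 = 3.
Setting the coefficient of each power of x to zero and solving order by order (substituting the coefficients already found):
  x^0: 2 a_2 + 5 a_0 = 0  ->  2 a_2 = -5 a_0 = 5  ->  a_2 = 5/2
  x^1: 6 a_3 + 2 a_1 = 0  ->  6 a_3 = -2 a_1 = -6  ->  a_3 = -1
  x^2: 12 a_4 - a_2 = 0  ->  12 a_4 = a_2 = 5/2  ->  a_4 = 5/24
  x^3: 20 a_5 - 4 a_3 = 0  ->  20 a_5 = 4 a_3 = -4  ->  a_5 = -1/5
Truncated series: y(x) = -1 + 3 x + (5/2) x^2 - x^3 + (5/24) x^4 - (1/5) x^5 + O(x^6).

a_0 = -1; a_1 = 3; a_2 = 5/2; a_3 = -1; a_4 = 5/24; a_5 = -1/5


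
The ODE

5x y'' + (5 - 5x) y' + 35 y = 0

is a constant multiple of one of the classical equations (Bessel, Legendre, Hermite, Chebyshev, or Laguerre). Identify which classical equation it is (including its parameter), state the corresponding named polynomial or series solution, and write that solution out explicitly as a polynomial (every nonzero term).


All three coefficients share the factor 5; dividing through by 5 gives  x y'' + (1 - x) y' + 7 y = 0.
This matches the Laguerre equation x y'' + (1 - x) y' + n y = 0 with n = 7; the polynomial solution is L_7(x).
With y = sum_k a_k x^k, matching x^k gives (k+1)k a_{k+1} + (k+1) a_{k+1} - k a_k + n a_k = 0, i.e. (k+1)^2 a_{k+1} = (k - n) a_k = (k - 7) a_k. The right side vanishes at k = 7, so the series terminates at degree 7.
Standard normalization L_n(0) = 1 gives a_0 = 1. Work upward with a_{k+1} = (k - 7) a_k / (k+1)^2:
  a_1 = (0 - 7)(1) / 1^2 = -7/1 = -7
  a_2 = (1 - 7)(-7) / 2^2 = 42/4 = 21/2
  a_3 = (2 - 7)(21/2) / 3^2 = (-105/2)/9 = -35/6
  a_4 = (3 - 7)(-35/6) / 4^2 = (70/3)/16 = 35/24
  a_5 = (4 - 7)(35/24) / 5^2 = (-35/8)/25 = -7/40
  a_6 = (5 - 7)(-7/40) / 6^2 = (7/20)/36 = 7/720
  a_7 = (6 - 7)(7/720) / 7^2 = (-7/720)/49 = -1/5040
Hence L_7(x) = -x^7/5040 + 7 x^6/720 - 7 x^5/40 + 35 x^4/24 - 35 x^3/6 + 21 x^2/2 - 7 x + 1.

L_7(x); series = -x^7/5040 + 7 x^6/720 - 7 x^5/40 + 35 x^4/24 - 35 x^3/6 + 21 x^2/2 - 7 x + 1


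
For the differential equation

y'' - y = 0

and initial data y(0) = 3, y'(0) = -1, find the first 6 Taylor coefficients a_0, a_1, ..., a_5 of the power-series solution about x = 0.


Ansatz: y(x) = sum_{n>=0} a_n x^n, so y'(x) = sum_{n>=1} n a_n x^(n-1) and y''(x) = sum_{n>=2} n(n-1) a_n x^(n-2).
Substitute into P(x) y'' + Q(x) y' + R(x) y = 0 with P(x) = 1, Q(x) = 0, R(x) = -1, and match powers of x.
Initial conditions: a_0 = 3, a_1 = -1.
Setting the coefficient of each power of x to zero and solving order by order (substituting the coefficients already found):
  x^0: 2 a_2 - a_0 = 0  ->  2 a_2 = a_0 = 3  ->  a_2 = 3/2
  x^1: 6 a_3 - a_1 = 0  ->  6 a_3 = a_1 = -1  ->  a_3 = -1/6
  x^2: 12 a_4 - a_2 = 0  ->  12 a_4 = a_2 = 3/2  ->  a_4 = 1/8
  x^3: 20 a_5 - a_3 = 0  ->  20 a_5 = a_3 = -1/6  ->  a_5 = -1/120
Truncated series: y(x) = 3 - x + (3/2) x^2 - (1/6) x^3 + (1/8) x^4 - (1/120) x^5 + O(x^6).

a_0 = 3; a_1 = -1; a_2 = 3/2; a_3 = -1/6; a_4 = 1/8; a_5 = -1/120


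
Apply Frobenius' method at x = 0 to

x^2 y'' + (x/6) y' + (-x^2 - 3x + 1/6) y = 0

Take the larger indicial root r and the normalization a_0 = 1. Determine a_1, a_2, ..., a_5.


Write in Frobenius form y'' + (p(x)/x) y' + (q(x)/x^2) y = 0:
  p(x) = 1/6,  q(x) = -x^2 - 3x + 1/6.
Indicial equation: r(r-1) + (1/6) r + (1/6) = 0 -> roots r_1 = 1/2, r_2 = 1/3.
Take r = r_1 = 1/2. Let y(x) = x^r sum_{n>=0} a_n x^n with a_0 = 1.
Substitute y = x^r sum a_n x^n and match x^{r+n}. The recurrence is
  D(n) a_n - 3 a_{n-1} - 1 a_{n-2} = 0,  where D(n) = (r+n)(r+n-1) + (1/6)(r+n) + (1/6).
  a_n = [3 a_{n-1} + 1 a_{n-2}] / D(n).
Since the indicial polynomial factors as (r - r_1)(r - r_2), D(n) = (r_1 + n - r_1)(r_1 + n - r_2) = n(n + 1/6).
Evaluating step by step (a_0 = 1):
  n = 1: D(1) = 1(1 + 1/6) = 7/6; numerator = 3(1) = 3; a_1 = (3)/(7/6) = 18/7
  n = 2: D(2) = 2(2 + 1/6) = 13/3; numerator = 3(18/7) + 1(1) = 61/7; a_2 = (61/7)/(13/3) = 183/91
  n = 3: D(3) = 3(3 + 1/6) = 19/2; numerator = 3(183/91) + 1(18/7) = 783/91; a_3 = (783/91)/(19/2) = 1566/1729
  n = 4: D(4) = 4(4 + 1/6) = 50/3; numerator = 3(1566/1729) + 1(183/91) = 8175/1729; a_4 = (8175/1729)/(50/3) = 981/3458
  n = 5: D(5) = 5(5 + 1/6) = 155/6; numerator = 3(981/3458) + 1(1566/1729) = 6075/3458; a_5 = (6075/3458)/(155/6) = 3645/53599

r = 1/2; a_0 = 1; a_1 = 18/7; a_2 = 183/91; a_3 = 1566/1729; a_4 = 981/3458; a_5 = 3645/53599


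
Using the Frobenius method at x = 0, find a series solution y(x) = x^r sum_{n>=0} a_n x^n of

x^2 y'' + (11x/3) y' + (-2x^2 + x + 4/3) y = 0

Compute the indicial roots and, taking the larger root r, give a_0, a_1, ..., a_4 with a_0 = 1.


Write in Frobenius form y'' + (p(x)/x) y' + (q(x)/x^2) y = 0:
  p(x) = 11/3,  q(x) = -2x^2 + x + 4/3.
Indicial equation: r(r-1) + (11/3) r + (4/3) = 0 -> roots r_1 = -2/3, r_2 = -2.
Take r = r_1 = -2/3. Let y(x) = x^r sum_{n>=0} a_n x^n with a_0 = 1.
Substitute y = x^r sum a_n x^n and match x^{r+n}. The recurrence is
  D(n) a_n + 1 a_{n-1} - 2 a_{n-2} = 0,  where D(n) = (r+n)(r+n-1) + (11/3)(r+n) + (4/3).
  a_n = [-1 a_{n-1} + 2 a_{n-2}] / D(n).
Since the indicial polynomial factors as (r - r_1)(r - r_2), D(n) = (r_1 + n - r_1)(r_1 + n - r_2) = n(n + 4/3).
Evaluating step by step (a_0 = 1):
  n = 1: D(1) = 1(1 + 4/3) = 7/3; numerator = -1(1) = -1; a_1 = (-1)/(7/3) = -3/7
  n = 2: D(2) = 2(2 + 4/3) = 20/3; numerator = -1(-3/7) + 2(1) = 17/7; a_2 = (17/7)/(20/3) = 51/140
  n = 3: D(3) = 3(3 + 4/3) = 13; numerator = -1(51/140) + 2(-3/7) = -171/140; a_3 = (-171/140)/(13) = -171/1820
  n = 4: D(4) = 4(4 + 4/3) = 64/3; numerator = -1(-171/1820) + 2(51/140) = 1497/1820; a_4 = (1497/1820)/(64/3) = 4491/116480

r = -2/3; a_0 = 1; a_1 = -3/7; a_2 = 51/140; a_3 = -171/1820; a_4 = 4491/116480
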